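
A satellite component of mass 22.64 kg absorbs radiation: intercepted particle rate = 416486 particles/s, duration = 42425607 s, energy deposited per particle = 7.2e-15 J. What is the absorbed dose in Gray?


Total energy deposited = rate * time * E_per
  = 416486 * 42425607 * 7.2e-15 = 0.1272216 J
Dose = E_total / mass = 0.1272216 / 22.64
Dose = 0.00561933 Gy

0.0056 Gy


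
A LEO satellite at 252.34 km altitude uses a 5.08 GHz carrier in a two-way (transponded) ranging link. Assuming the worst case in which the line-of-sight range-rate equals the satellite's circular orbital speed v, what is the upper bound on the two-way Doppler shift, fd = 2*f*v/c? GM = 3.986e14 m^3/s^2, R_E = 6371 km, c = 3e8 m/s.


r = 6.62334e+06 m
v = sqrt(mu/r) = 7757.6489 m/s (worst-case radial velocity)
f = 5.08 GHz = 5.08e+09 Hz
fd = 2*f*v/c = 2*5.08e+09*7757.6489/3.0e+08
fd = 262725.7108 Hz

262725.7108 Hz


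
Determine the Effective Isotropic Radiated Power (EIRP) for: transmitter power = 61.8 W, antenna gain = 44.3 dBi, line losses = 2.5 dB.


Pt = 61.8 W = 17.9099 dBW
EIRP = Pt_dBW + Gt - losses = 17.9099 + 44.3 - 2.5 = 59.7099 dBW

59.7099 dBW


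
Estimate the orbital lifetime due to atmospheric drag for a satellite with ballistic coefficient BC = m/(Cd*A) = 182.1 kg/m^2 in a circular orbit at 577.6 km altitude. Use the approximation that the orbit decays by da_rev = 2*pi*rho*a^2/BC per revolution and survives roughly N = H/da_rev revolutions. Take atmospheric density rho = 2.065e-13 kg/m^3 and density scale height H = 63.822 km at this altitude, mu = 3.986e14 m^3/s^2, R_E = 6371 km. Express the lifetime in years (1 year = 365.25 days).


a = R_E + alt = 6948.6000 km = 6.9486e+06 m
da_rev = 2*pi*rho*a^2/BC = 2*pi*2.065e-13*(6.9486e+06)^2/182.1 = 0.344020722 m per revolution
N = H/da_rev = 63822.0000 m / 0.344020722 m = 185517.8947 revolutions
P = 2*pi*sqrt(a^3/mu) = 5764.4409 s
lifetime = N*P = 185517.8947 * 5764.4409 = 1.0694069e+09 s = 12377.3951 days
years = 12377.3951 / 365.25 = 33.8875 years

33.8875 years


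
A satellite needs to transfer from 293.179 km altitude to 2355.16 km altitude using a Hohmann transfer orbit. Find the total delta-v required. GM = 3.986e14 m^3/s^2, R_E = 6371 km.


r1 = 6664.1790 km = 6.664179e+06 m
r2 = 8726.1600 km = 8.72616e+06 m
dv1 = sqrt(mu/r1)*(sqrt(2*r2/(r1+r2)) - 1) = 501.8062 m/s
dv2 = sqrt(mu/r2)*(1 - sqrt(2*r1/(r1+r2))) = 469.0300 m/s
total dv = |dv1| + |dv2| = 501.8062 + 469.0300 = 970.8363 m/s = 0.9708363 km/s

0.9708 km/s


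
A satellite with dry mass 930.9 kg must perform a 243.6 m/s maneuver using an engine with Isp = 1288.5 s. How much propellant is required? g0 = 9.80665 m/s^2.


ve = Isp * g0 = 1288.5 * 9.80665 = 12635.868525 m/s
mass ratio = exp(dv/ve) = exp(243.6/12635.868525) = 1.01946548
m_prop = m_dry * (mr - 1) = 930.9 * (1.01946548 - 1)
m_prop = 18.1204 kg

18.1204 kg


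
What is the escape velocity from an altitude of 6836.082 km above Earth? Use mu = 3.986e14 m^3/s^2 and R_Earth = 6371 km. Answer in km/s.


r = 6371.0 + 6836.082 = 13207.0820 km = 1.3207082e+07 m
v_esc = sqrt(2*mu/r) = sqrt(2*3.986e14 / 1.3207082e+07)
v_esc = 7769.2699 m/s = 7.7693 km/s

7.7693 km/s


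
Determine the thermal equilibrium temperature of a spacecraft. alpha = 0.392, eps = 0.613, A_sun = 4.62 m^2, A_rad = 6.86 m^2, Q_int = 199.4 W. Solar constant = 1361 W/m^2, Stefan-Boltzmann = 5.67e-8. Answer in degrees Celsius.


Numerator = alpha*S*A_sun + Q_int = 0.392*1361*4.62 + 199.4 = 2664.2254 W
Denominator = eps*sigma*A_rad = 0.613*5.67e-8*6.86 = 2.3843371e-07 W/K^4
T^4 = 1.1173862e+10 K^4
T = 325.1253 K = 51.9753 C

51.9753 degrees Celsius


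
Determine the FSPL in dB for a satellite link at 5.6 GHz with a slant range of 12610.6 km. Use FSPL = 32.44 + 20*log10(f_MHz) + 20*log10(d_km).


f = 5.6 GHz = 5600.0000 MHz
d = 12610.6 km
FSPL = 32.44 + 20*log10(5600.0000) + 20*log10(12610.6)
FSPL = 32.44 + 74.9638 + 82.0147
FSPL = 189.4185 dB

189.4185 dB


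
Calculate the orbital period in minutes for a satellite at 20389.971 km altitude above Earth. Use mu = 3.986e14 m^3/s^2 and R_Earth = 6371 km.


r = 26760.9710 km = 2.6760971e+07 m
T = 2*pi*sqrt(r^3/mu) = 2*pi*sqrt(1.9164858e+22 / 3.986e14)
T = 43567.6387 s = 726.1273 min

726.1273 minutes


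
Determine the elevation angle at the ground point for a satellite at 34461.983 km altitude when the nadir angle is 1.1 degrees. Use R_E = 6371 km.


r = R_E + alt = 40832.9830 km
Law of sines in the satellite / Earth-center / ground-point triangle:
  sin(nadir)/R_E = sin(90 + el)/r  =>  cos(el) = (r/R_E)*sin(nadir)
cos(el) = (40832.9830 / 6371.0000) * sin(1.1 deg) = 0.1230402
el = arccos(0.1230402) = 82.9324 deg
(Earth-central angle = 90 - nadir - el = 5.9676 deg)

82.9324 degrees


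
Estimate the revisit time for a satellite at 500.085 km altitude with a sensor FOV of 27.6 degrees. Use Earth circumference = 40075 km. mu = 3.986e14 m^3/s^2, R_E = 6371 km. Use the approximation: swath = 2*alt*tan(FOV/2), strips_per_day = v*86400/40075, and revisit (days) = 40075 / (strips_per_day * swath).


swath = 2*500.085*tan(0.2408554) = 245.6653 km
v = sqrt(mu/r) = 7616.5095 m/s = 7.6165 km/s
strips/day = v*86400/40075 = 7.6165*86400/40075 = 16.4209
coverage/day = strips * swath = 16.4209 * 245.6653 = 4034.0385 km
revisit = 40075 / 4034.0385 = 9.9342 days

9.9342 days


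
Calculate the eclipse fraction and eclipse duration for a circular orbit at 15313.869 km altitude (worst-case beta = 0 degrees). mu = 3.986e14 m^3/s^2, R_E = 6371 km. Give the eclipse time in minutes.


r = 21684.8690 km
T = 529.6576 min
Eclipse fraction = arcsin(R_E/r)/pi = arcsin(6371.0000/21684.8690)/pi
= arcsin(0.2937993)/pi = 0.09491974
Eclipse duration = 0.09491974 * 529.6576 = 50.2750 min

50.2750 minutes


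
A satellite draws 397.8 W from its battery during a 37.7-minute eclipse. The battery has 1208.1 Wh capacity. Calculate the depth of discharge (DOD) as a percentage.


E_used = P * t / 60 = 397.8 * 37.7 / 60 = 249.9510 Wh
DOD = E_used / E_total * 100 = 249.9510 / 1208.1 * 100
DOD = 20.6896 %

20.6896 %


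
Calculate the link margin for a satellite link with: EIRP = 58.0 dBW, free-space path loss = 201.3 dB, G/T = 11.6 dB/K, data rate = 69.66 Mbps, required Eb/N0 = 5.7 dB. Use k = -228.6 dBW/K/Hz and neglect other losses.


C/N0 = EIRP - FSPL + G/T - k = 58.0 - 201.3 + 11.6 - (-228.6)
C/N0 = 96.9000 dB-Hz
R_b = 69.66 Mbps = 6.966e+07 bps -> 10*log10(R_b) = 78.4298 dB-Hz
Eb/N0 = C/N0 - 10*log10(R_b) = 96.9000 - 78.4298 = 18.4702 dB
Margin = Eb/N0 - Eb/N0_req = 18.4702 - 5.7 = 12.7702 dB (link closes)

12.7702 dB


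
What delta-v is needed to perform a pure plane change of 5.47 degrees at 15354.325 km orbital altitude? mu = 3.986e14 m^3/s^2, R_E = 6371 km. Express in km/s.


r = 21725.3250 km = 2.1725325e+07 m
V = sqrt(mu/r) = 4283.3692 m/s
di = 5.47 deg = 0.09546951 rad
dV = 2*V*sin(di/2) = 2*4283.3692*sin(0.04773476)
dV = 408.7759 m/s = 0.4087759 km/s

0.4088 km/s


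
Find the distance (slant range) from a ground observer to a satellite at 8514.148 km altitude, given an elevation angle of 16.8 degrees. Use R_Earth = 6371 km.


h = 8514.148 km, el = 16.8 deg
d = -R_E*sin(el) + sqrt((R_E*sin(el))^2 + 2*R_E*h + h^2)
d = -6371.0000*sin(0.2932153) + sqrt((6371.0000*0.2890318)^2 + 2*6371.0000*8514.148 + 8514.148^2)
d = 11736.8266 km

11736.8266 km


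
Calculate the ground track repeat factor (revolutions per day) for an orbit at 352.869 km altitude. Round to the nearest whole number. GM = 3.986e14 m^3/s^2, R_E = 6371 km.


r = 6.723869e+06 m
T = 2*pi*sqrt(r^3/mu) = 5487.0648 s = 91.4511 min
revs/day = 1440 / 91.4511 = 15.7461
Rounded: 16 revolutions per day

16 revolutions per day


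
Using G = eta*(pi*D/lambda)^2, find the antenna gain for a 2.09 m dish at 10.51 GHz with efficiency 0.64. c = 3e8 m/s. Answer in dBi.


lambda = c/f = 3e8 / 1.051e+10 = 0.02854424 m
G = eta*(pi*D/lambda)^2 = 0.64*(pi*2.09/0.02854424)^2
G = 33863.7629 (linear)
G = 10*log10(33863.7629) = 45.2974 dBi

45.2974 dBi


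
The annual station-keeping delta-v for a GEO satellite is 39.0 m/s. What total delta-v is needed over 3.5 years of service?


dV = rate * years = 39.0 * 3.5
dV = 136.5000 m/s

136.5000 m/s


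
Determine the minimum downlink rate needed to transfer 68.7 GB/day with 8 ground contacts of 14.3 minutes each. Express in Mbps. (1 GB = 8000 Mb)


total contact time = 8 * 14.3 * 60 = 6864.0000 s
data = 68.7 GB = 549600.0000 Mb
rate = 549600.0000 / 6864.0000 = 80.0699 Mbps

80.0699 Mbps


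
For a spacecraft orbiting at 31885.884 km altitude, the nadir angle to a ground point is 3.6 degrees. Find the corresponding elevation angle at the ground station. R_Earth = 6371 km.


r = R_E + alt = 38256.8840 km
Law of sines in the satellite / Earth-center / ground-point triangle:
  sin(nadir)/R_E = sin(90 + el)/r  =>  cos(el) = (r/R_E)*sin(nadir)
cos(el) = (38256.8840 / 6371.0000) * sin(3.6 deg) = 0.3770475
el = arccos(0.3770475) = 67.8491 deg
(Earth-central angle = 90 - nadir - el = 18.5509 deg)

67.8491 degrees


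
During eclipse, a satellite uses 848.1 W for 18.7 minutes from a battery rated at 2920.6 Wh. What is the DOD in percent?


E_used = P * t / 60 = 848.1 * 18.7 / 60 = 264.3245 Wh
DOD = E_used / E_total * 100 = 264.3245 / 2920.6 * 100
DOD = 9.0503 %

9.0503 %


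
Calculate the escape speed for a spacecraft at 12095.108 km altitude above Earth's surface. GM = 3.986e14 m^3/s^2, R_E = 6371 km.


r = 6371.0 + 12095.108 = 18466.1080 km = 1.8466108e+07 m
v_esc = sqrt(2*mu/r) = sqrt(2*3.986e14 / 1.8466108e+07)
v_esc = 6570.4628 m/s = 6.5705 km/s

6.5705 km/s


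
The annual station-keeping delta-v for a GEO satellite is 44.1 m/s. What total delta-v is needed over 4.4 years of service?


dV = rate * years = 44.1 * 4.4
dV = 194.0400 m/s

194.0400 m/s


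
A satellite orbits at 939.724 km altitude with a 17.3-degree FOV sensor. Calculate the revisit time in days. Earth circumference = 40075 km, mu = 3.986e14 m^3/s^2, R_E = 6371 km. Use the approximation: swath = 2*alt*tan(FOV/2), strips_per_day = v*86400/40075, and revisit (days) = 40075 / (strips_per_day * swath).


swath = 2*939.724*tan(0.150971) = 285.9176 km
v = sqrt(mu/r) = 7383.9450 m/s = 7.3839 km/s
strips/day = v*86400/40075 = 7.3839*86400/40075 = 15.9195
coverage/day = strips * swath = 15.9195 * 285.9176 = 4551.6581 km
revisit = 40075 / 4551.6581 = 8.8045 days

8.8045 days


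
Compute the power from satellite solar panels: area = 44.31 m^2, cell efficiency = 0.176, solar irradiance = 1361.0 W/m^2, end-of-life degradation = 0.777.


P = area * eta * S * degradation
P = 44.31 * 0.176 * 1361.0 * 0.777
P = 8246.9538 W

8246.9538 W


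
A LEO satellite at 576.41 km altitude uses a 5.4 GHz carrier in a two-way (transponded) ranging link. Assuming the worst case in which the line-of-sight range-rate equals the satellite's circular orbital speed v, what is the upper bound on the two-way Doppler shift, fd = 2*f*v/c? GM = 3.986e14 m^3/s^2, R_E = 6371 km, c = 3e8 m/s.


r = 6.94741e+06 m
v = sqrt(mu/r) = 7574.5560 m/s (worst-case radial velocity)
f = 5.4 GHz = 5.4e+09 Hz
fd = 2*f*v/c = 2*5.4e+09*7574.5560/3.0e+08
fd = 272684.0171 Hz

272684.0171 Hz


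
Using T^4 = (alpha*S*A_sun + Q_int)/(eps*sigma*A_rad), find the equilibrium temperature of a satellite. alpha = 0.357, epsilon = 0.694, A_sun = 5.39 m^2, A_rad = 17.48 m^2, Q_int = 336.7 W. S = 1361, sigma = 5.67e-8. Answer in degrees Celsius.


Numerator = alpha*S*A_sun + Q_int = 0.357*1361*5.39 + 336.7 = 2955.5770 W
Denominator = eps*sigma*A_rad = 0.694*5.67e-8*17.48 = 6.878345e-07 W/K^4
T^4 = 4.2969305e+09 K^4
T = 256.0292 K = -17.1208 C

-17.1208 degrees Celsius


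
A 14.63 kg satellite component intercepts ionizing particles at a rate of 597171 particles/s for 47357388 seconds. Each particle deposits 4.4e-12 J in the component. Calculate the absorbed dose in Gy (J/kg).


Total energy deposited = rate * time * E_per
  = 597171 * 47357388 * 4.4e-12 = 124.4340 J
Dose = E_total / mass = 124.4340 / 14.63
Dose = 8.5054 Gy

8.5054 Gy


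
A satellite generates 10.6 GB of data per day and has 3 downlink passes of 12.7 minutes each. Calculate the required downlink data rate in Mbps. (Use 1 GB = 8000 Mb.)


total contact time = 3 * 12.7 * 60 = 2286.0000 s
data = 10.6 GB = 84800.0000 Mb
rate = 84800.0000 / 2286.0000 = 37.0954 Mbps

37.0954 Mbps


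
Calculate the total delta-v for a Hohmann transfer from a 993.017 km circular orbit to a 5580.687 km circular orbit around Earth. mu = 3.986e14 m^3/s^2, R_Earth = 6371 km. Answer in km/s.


r1 = 7364.0170 km = 7.364017e+06 m
r2 = 11951.6870 km = 1.1951687e+07 m
dv1 = sqrt(mu/r1)*(sqrt(2*r2/(r1+r2)) - 1) = 827.1984 m/s
dv2 = sqrt(mu/r2)*(1 - sqrt(2*r1/(r1+r2))) = 732.2341 m/s
total dv = |dv1| + |dv2| = 827.1984 + 732.2341 = 1559.4325 m/s = 1.5594 km/s

1.5594 km/s


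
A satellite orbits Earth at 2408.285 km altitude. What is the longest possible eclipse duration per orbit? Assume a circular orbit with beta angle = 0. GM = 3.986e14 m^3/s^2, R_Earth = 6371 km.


r = 8779.2850 km
T = 136.4422 min
Eclipse fraction = arcsin(R_E/r)/pi = arcsin(6371.0000/8779.2850)/pi
= arcsin(0.7256855)/pi = 0.2584772
Eclipse duration = 0.2584772 * 136.4422 = 35.2672 min

35.2672 minutes


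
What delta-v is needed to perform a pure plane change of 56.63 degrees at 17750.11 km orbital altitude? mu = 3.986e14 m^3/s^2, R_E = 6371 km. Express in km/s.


r = 24121.1100 km = 2.412111e+07 m
V = sqrt(mu/r) = 4065.0885 m/s
di = 56.63 deg = 0.98838 rad
dV = 2*V*sin(di/2) = 2*4065.0885*sin(0.49419)
dV = 3856.2950 m/s = 3.8563 km/s

3.8563 km/s


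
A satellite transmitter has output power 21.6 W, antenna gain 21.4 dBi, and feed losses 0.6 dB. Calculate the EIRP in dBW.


Pt = 21.6 W = 13.3445 dBW
EIRP = Pt_dBW + Gt - losses = 13.3445 + 21.4 - 0.6 = 34.1445 dBW

34.1445 dBW


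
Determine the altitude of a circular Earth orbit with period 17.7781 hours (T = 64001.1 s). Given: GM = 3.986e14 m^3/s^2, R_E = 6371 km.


T = 64001.1 s
r = (mu*T^2/(4*pi^2))^(1/3) = (3.986e14 * 64001.1^2 / (4*pi^2))^(1/3)
r = 3.4582056e+07 m = 34582.0561 km
alt = r - R_E = 34582.0561 - 6371 = 28211.0561 km

28211.0561 km


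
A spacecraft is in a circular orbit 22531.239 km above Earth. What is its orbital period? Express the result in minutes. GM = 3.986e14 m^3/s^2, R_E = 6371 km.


r = 28902.2390 km = 2.8902239e+07 m
T = 2*pi*sqrt(r^3/mu) = 2*pi*sqrt(2.414318e+22 / 3.986e14)
T = 48899.9543 s = 814.9992 min

814.9992 minutes


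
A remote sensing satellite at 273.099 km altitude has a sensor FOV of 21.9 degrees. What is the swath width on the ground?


FOV = 21.9 deg = 0.3822271 rad
swath = 2 * alt * tan(FOV/2) = 2 * 273.099 * tan(0.1911136)
swath = 2 * 273.099 * 0.1934748
swath = 105.6756 km

105.6756 km


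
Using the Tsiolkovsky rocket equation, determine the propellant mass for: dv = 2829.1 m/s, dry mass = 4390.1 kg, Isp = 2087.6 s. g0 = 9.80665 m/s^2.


ve = Isp * g0 = 2087.6 * 9.80665 = 20472.362540 m/s
mass ratio = exp(dv/ve) = exp(2829.1/20472.362540) = 1.14819504
m_prop = m_dry * (mr - 1) = 4390.1 * (1.14819504 - 1)
m_prop = 650.5911 kg

650.5911 kg


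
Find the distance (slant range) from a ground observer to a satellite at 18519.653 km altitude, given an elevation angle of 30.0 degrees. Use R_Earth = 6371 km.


h = 18519.653 km, el = 30.0 deg
d = -R_E*sin(el) + sqrt((R_E*sin(el))^2 + 2*R_E*h + h^2)
d = -6371.0000*sin(0.5235988) + sqrt((6371.0000*0.5000)^2 + 2*6371.0000*18519.653 + 18519.653^2)
d = 21085.9313 km

21085.9313 km


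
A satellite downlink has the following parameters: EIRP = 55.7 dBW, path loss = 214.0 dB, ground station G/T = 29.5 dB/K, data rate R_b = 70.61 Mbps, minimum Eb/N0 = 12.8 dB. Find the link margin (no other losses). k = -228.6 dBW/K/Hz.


C/N0 = EIRP - FSPL + G/T - k = 55.7 - 214.0 + 29.5 - (-228.6)
C/N0 = 99.8000 dB-Hz
R_b = 70.61 Mbps = 7.061e+07 bps -> 10*log10(R_b) = 78.4887 dB-Hz
Eb/N0 = C/N0 - 10*log10(R_b) = 99.8000 - 78.4887 = 21.3113 dB
Margin = Eb/N0 - Eb/N0_req = 21.3113 - 12.8 = 8.5113 dB (link closes)

8.5113 dB


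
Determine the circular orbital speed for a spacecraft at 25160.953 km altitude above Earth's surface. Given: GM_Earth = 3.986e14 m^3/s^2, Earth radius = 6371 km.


r = R_E + alt = 6371.0 + 25160.953 = 31531.9530 km = 3.1531953e+07 m
v = sqrt(mu/r) = sqrt(3.986e14 / 3.1531953e+07) = 3555.4388 m/s = 3.5554 km/s

3.5554 km/s


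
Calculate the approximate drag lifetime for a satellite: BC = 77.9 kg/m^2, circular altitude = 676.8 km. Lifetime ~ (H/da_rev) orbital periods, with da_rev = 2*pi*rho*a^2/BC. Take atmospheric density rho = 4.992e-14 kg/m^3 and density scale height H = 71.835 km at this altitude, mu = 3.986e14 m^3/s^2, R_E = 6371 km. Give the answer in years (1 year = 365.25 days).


a = R_E + alt = 7047.8000 km = 7.0478e+06 m
da_rev = 2*pi*rho*a^2/BC = 2*pi*4.992e-14*(7.0478e+06)^2/77.9 = 0.199997299 m per revolution
N = H/da_rev = 71835.0000 m / 0.199997299 m = 359179.8511 revolutions
P = 2*pi*sqrt(a^3/mu) = 5888.3224 s
lifetime = N*P = 359179.8511 * 5888.3224 = 2.1149668e+09 s = 24478.7818 days
years = 24478.7818 / 365.25 = 67.0193 years

67.0193 years


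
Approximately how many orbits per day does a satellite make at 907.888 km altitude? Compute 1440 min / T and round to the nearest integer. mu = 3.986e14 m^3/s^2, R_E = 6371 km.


r = 7.278888e+06 m
T = 2*pi*sqrt(r^3/mu) = 6180.2889 s = 103.0048 min
revs/day = 1440 / 103.0048 = 13.9799
Rounded: 14 revolutions per day

14 revolutions per day


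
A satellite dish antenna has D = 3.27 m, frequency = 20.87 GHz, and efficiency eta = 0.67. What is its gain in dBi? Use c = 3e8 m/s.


lambda = c/f = 3e8 / 2.087e+10 = 0.0143747 m
G = eta*(pi*D/lambda)^2 = 0.67*(pi*3.27/0.0143747)^2
G = 342194.0407 (linear)
G = 10*log10(342194.0407) = 55.3427 dBi

55.3427 dBi


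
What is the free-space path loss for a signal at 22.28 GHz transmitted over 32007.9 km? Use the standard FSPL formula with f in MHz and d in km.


f = 22.28 GHz = 22280.0000 MHz
d = 32007.9 km
FSPL = 32.44 + 20*log10(22280.0000) + 20*log10(32007.9)
FSPL = 32.44 + 86.9583 + 90.1051
FSPL = 209.5034 dB

209.5034 dB


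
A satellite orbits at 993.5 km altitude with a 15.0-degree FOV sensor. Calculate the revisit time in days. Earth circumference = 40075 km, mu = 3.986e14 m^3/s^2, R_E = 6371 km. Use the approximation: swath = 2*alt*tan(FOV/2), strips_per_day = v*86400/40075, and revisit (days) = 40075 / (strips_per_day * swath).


swath = 2*993.5*tan(0.1308997) = 261.5935 km
v = sqrt(mu/r) = 7356.9366 m/s = 7.3569 km/s
strips/day = v*86400/40075 = 7.3569*86400/40075 = 15.8612
coverage/day = strips * swath = 15.8612 * 261.5935 = 4149.1983 km
revisit = 40075 / 4149.1983 = 9.6585 days

9.6585 days


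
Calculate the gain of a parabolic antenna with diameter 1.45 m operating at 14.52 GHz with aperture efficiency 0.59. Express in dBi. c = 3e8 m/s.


lambda = c/f = 3e8 / 1.452e+10 = 0.02066116 m
G = eta*(pi*D/lambda)^2 = 0.59*(pi*1.45/0.02066116)^2
G = 28679.9563 (linear)
G = 10*log10(28679.9563) = 44.5758 dBi

44.5758 dBi


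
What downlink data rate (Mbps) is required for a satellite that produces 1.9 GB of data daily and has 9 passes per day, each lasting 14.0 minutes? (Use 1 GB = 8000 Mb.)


total contact time = 9 * 14.0 * 60 = 7560.0000 s
data = 1.9 GB = 15200.0000 Mb
rate = 15200.0000 / 7560.0000 = 2.0106 Mbps

2.0106 Mbps


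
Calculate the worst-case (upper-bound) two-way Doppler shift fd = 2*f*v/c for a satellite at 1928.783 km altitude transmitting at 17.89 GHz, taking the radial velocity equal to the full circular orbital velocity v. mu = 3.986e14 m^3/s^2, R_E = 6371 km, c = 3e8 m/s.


r = 8.299783e+06 m
v = sqrt(mu/r) = 6930.0326 m/s (worst-case radial velocity)
f = 17.89 GHz = 1.789e+10 Hz
fd = 2*f*v/c = 2*1.789e+10*6930.0326/3.0e+08
fd = 826521.8894 Hz

826521.8894 Hz


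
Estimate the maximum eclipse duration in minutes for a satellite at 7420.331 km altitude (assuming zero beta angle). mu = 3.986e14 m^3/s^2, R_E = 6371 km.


r = 13791.3310 km
T = 268.6391 min
Eclipse fraction = arcsin(R_E/r)/pi = arcsin(6371.0000/13791.3310)/pi
= arcsin(0.4619569)/pi = 0.1528525
Eclipse duration = 0.1528525 * 268.6391 = 41.0622 min

41.0622 minutes


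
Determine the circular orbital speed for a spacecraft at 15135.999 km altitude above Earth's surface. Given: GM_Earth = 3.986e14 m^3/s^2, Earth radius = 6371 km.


r = R_E + alt = 6371.0 + 15135.999 = 21506.9990 km = 2.1506999e+07 m
v = sqrt(mu/r) = sqrt(3.986e14 / 2.1506999e+07) = 4305.0554 m/s = 4.3051 km/s

4.3051 km/s


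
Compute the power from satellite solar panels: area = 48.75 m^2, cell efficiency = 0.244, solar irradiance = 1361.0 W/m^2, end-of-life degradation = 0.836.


P = area * eta * S * degradation
P = 48.75 * 0.244 * 1361.0 * 0.836
P = 13534.0834 W

13534.0834 W


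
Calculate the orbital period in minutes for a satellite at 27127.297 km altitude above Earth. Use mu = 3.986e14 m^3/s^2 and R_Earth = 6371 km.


r = 33498.2970 km = 3.3498297e+07 m
T = 2*pi*sqrt(r^3/mu) = 2*pi*sqrt(3.7589642e+22 / 3.986e14)
T = 61016.2221 s = 1016.9370 min

1016.9370 minutes


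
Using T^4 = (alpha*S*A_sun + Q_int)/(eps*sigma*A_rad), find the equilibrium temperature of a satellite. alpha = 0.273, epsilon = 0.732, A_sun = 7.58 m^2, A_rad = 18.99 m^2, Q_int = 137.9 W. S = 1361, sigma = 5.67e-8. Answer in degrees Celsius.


Numerator = alpha*S*A_sun + Q_int = 0.273*1361*7.58 + 137.9 = 2954.2717 W
Denominator = eps*sigma*A_rad = 0.732*5.67e-8*18.99 = 7.8816856e-07 W/K^4
T^4 = 3.748274e+09 K^4
T = 247.4331 K = -25.7169 C

-25.7169 degrees Celsius


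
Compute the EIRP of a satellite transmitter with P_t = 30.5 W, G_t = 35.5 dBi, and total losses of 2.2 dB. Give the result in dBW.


Pt = 30.5 W = 14.8430 dBW
EIRP = Pt_dBW + Gt - losses = 14.8430 + 35.5 - 2.2 = 48.1430 dBW

48.1430 dBW


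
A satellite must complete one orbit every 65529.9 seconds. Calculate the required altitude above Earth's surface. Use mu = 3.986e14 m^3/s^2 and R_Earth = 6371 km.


T = 65529.9 s
r = (mu*T^2/(4*pi^2))^(1/3) = (3.986e14 * 65529.9^2 / (4*pi^2))^(1/3)
r = 3.5130596e+07 m = 35130.5964 km
alt = r - R_E = 35130.5964 - 6371 = 28759.5964 km

28759.5964 km


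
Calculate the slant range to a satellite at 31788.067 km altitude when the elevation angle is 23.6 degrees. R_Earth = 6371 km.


h = 31788.067 km, el = 23.6 deg
d = -R_E*sin(el) + sqrt((R_E*sin(el))^2 + 2*R_E*h + h^2)
d = -6371.0000*sin(0.4118977) + sqrt((6371.0000*0.400349)^2 + 2*6371.0000*31788.067 + 31788.067^2)
d = 35159.1951 km

35159.1951 km


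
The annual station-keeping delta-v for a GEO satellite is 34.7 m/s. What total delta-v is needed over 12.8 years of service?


dV = rate * years = 34.7 * 12.8
dV = 444.1600 m/s

444.1600 m/s


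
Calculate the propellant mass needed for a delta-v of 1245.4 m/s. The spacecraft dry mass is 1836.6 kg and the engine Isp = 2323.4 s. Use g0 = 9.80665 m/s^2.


ve = Isp * g0 = 2323.4 * 9.80665 = 22784.770610 m/s
mass ratio = exp(dv/ve) = exp(1245.4/22784.770610) = 1.05618073
m_prop = m_dry * (mr - 1) = 1836.6 * (1.05618073 - 1)
m_prop = 103.1815 kg

103.1815 kg


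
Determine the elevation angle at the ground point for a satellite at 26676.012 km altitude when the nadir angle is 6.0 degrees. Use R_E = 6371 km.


r = R_E + alt = 33047.0120 km
Law of sines in the satellite / Earth-center / ground-point triangle:
  sin(nadir)/R_E = sin(90 + el)/r  =>  cos(el) = (r/R_E)*sin(nadir)
cos(el) = (33047.0120 / 6371.0000) * sin(6.0 deg) = 0.5421996
el = arccos(0.5421996) = 57.1665 deg
(Earth-central angle = 90 - nadir - el = 26.8335 deg)

57.1665 degrees


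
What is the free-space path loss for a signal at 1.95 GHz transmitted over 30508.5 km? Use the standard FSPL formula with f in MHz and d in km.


f = 1.95 GHz = 1950.0000 MHz
d = 30508.5 km
FSPL = 32.44 + 20*log10(1950.0000) + 20*log10(30508.5)
FSPL = 32.44 + 65.8007 + 89.6884
FSPL = 187.9291 dB

187.9291 dB


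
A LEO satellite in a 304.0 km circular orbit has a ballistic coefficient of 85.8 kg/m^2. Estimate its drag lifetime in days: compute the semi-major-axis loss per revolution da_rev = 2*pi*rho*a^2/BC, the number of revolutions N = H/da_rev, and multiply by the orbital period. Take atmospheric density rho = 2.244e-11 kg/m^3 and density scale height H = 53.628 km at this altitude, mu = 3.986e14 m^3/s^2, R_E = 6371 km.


a = R_E + alt = 6675.0000 km = 6.675e+06 m
da_rev = 2*pi*rho*a^2/BC = 2*pi*2.244e-11*(6.675e+06)^2/85.8 = 73.218019 m per revolution
N = H/da_rev = 53628.0000 m / 73.218019 m = 732.4427 revolutions
P = 2*pi*sqrt(a^3/mu) = 5427.3537 s
lifetime = N*P = 732.4427 * 5427.3537 = 3.9752254e+06 s = 46.0096 days

46.0096 days


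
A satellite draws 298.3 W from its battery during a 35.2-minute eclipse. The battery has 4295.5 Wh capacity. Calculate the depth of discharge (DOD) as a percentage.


E_used = P * t / 60 = 298.3 * 35.2 / 60 = 175.0027 Wh
DOD = E_used / E_total * 100 = 175.0027 / 4295.5 * 100
DOD = 4.0741 %

4.0741 %


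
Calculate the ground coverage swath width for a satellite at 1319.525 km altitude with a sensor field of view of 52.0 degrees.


FOV = 52.0 deg = 0.9075712 rad
swath = 2 * alt * tan(FOV/2) = 2 * 1319.525 * tan(0.4537856)
swath = 2 * 1319.525 * 0.4877326
swath = 1287.1507 km

1287.1507 km


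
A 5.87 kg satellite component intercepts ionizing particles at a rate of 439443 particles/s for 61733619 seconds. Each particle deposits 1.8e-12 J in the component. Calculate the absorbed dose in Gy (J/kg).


Total energy deposited = rate * time * E_per
  = 439443 * 61733619 * 1.8e-12 = 48.8311 J
Dose = E_total / mass = 48.8311 / 5.87
Dose = 8.3188 Gy

8.3188 Gy


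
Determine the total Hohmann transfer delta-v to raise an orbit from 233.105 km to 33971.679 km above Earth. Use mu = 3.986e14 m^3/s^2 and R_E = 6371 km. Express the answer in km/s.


r1 = 6604.1050 km = 6.604105e+06 m
r2 = 40342.6790 km = 4.0342679e+07 m
dv1 = sqrt(mu/r1)*(sqrt(2*r2/(r1+r2)) - 1) = 2415.9463 m/s
dv2 = sqrt(mu/r2)*(1 - sqrt(2*r1/(r1+r2))) = 1476.0355 m/s
total dv = |dv1| + |dv2| = 2415.9463 + 1476.0355 = 3891.9818 m/s = 3.8920 km/s

3.8920 km/s


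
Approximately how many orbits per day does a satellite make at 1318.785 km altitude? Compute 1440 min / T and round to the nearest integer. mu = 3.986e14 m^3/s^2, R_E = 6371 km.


r = 7.689785e+06 m
T = 2*pi*sqrt(r^3/mu) = 6710.9270 s = 111.8488 min
revs/day = 1440 / 111.8488 = 12.8745
Rounded: 13 revolutions per day

13 revolutions per day


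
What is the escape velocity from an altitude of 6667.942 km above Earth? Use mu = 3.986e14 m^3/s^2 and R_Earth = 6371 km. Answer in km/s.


r = 6371.0 + 6667.942 = 13038.9420 km = 1.3038942e+07 m
v_esc = sqrt(2*mu/r) = sqrt(2*3.986e14 / 1.3038942e+07)
v_esc = 7819.2026 m/s = 7.8192 km/s

7.8192 km/s


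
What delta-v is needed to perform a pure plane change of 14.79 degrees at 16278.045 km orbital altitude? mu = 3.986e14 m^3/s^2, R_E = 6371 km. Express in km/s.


r = 22649.0450 km = 2.2649045e+07 m
V = sqrt(mu/r) = 4195.1134 m/s
di = 14.79 deg = 0.2581342 rad
dV = 2*V*sin(di/2) = 2*4195.1134*sin(0.1290671)
dV = 1079.8982 m/s = 1.0799 km/s

1.0799 km/s


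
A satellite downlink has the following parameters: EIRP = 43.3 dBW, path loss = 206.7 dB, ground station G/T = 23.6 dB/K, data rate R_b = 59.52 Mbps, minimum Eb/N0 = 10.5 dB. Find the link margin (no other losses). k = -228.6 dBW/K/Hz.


C/N0 = EIRP - FSPL + G/T - k = 43.3 - 206.7 + 23.6 - (-228.6)
C/N0 = 88.8000 dB-Hz
R_b = 59.52 Mbps = 5.952e+07 bps -> 10*log10(R_b) = 77.7466 dB-Hz
Eb/N0 = C/N0 - 10*log10(R_b) = 88.8000 - 77.7466 = 11.0534 dB
Margin = Eb/N0 - Eb/N0_req = 11.0534 - 10.5 = 0.5533708 dB (link closes)

0.5534 dB


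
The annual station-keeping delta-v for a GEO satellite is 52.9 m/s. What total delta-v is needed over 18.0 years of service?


dV = rate * years = 52.9 * 18.0
dV = 952.2000 m/s

952.2000 m/s


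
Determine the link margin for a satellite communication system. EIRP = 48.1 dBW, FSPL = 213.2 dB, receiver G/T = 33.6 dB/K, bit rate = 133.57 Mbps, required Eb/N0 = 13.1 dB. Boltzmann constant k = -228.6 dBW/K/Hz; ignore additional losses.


C/N0 = EIRP - FSPL + G/T - k = 48.1 - 213.2 + 33.6 - (-228.6)
C/N0 = 97.1000 dB-Hz
R_b = 133.57 Mbps = 1.3357e+08 bps -> 10*log10(R_b) = 81.2571 dB-Hz
Eb/N0 = C/N0 - 10*log10(R_b) = 97.1000 - 81.2571 = 15.8429 dB
Margin = Eb/N0 - Eb/N0_req = 15.8429 - 13.1 = 2.7429 dB (link closes)

2.7429 dB


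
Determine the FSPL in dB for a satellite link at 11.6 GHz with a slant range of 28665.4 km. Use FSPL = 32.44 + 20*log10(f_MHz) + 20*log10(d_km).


f = 11.6 GHz = 11600.0000 MHz
d = 28665.4 km
FSPL = 32.44 + 20*log10(11600.0000) + 20*log10(28665.4)
FSPL = 32.44 + 81.2892 + 89.1472
FSPL = 202.8763 dB

202.8763 dB


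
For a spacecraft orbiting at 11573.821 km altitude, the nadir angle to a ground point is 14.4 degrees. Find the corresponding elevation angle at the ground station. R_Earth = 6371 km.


r = R_E + alt = 17944.8210 km
Law of sines in the satellite / Earth-center / ground-point triangle:
  sin(nadir)/R_E = sin(90 + el)/r  =>  cos(el) = (r/R_E)*sin(nadir)
cos(el) = (17944.8210 / 6371.0000) * sin(14.4 deg) = 0.7004702
el = arccos(0.7004702) = 45.5353 deg
(Earth-central angle = 90 - nadir - el = 30.0647 deg)

45.5353 degrees


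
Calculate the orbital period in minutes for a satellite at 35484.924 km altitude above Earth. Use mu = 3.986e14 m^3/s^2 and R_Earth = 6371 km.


r = 41855.9240 km = 4.1855924e+07 m
T = 2*pi*sqrt(r^3/mu) = 2*pi*sqrt(7.3328162e+22 / 3.986e14)
T = 85220.9992 s = 1420.3500 min

1420.3500 minutes


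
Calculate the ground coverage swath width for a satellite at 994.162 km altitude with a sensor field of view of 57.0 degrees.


FOV = 57.0 deg = 0.9948377 rad
swath = 2 * alt * tan(FOV/2) = 2 * 994.162 * tan(0.4974188)
swath = 2 * 994.162 * 0.5429557
swath = 1079.5718 km

1079.5718 km


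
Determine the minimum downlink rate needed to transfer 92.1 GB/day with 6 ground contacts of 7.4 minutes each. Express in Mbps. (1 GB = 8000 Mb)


total contact time = 6 * 7.4 * 60 = 2664.0000 s
data = 92.1 GB = 736800.0000 Mb
rate = 736800.0000 / 2664.0000 = 276.5766 Mbps

276.5766 Mbps


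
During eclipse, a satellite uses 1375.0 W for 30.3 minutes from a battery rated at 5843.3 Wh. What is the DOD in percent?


E_used = P * t / 60 = 1375.0 * 30.3 / 60 = 694.3750 Wh
DOD = E_used / E_total * 100 = 694.3750 / 5843.3 * 100
DOD = 11.8833 %

11.8833 %


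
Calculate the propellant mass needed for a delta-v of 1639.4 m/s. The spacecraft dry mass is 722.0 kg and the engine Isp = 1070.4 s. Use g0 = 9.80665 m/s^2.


ve = Isp * g0 = 1070.4 * 9.80665 = 10497.038160 m/s
mass ratio = exp(dv/ve) = exp(1639.4/10497.038160) = 1.16903356
m_prop = m_dry * (mr - 1) = 722.0 * (1.16903356 - 1)
m_prop = 122.0422 kg

122.0422 kg


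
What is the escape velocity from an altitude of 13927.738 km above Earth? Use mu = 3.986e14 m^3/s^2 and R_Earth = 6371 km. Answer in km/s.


r = 6371.0 + 13927.738 = 20298.7380 km = 2.0298738e+07 m
v_esc = sqrt(2*mu/r) = sqrt(2*3.986e14 / 2.0298738e+07)
v_esc = 6266.8475 m/s = 6.2668 km/s

6.2668 km/s


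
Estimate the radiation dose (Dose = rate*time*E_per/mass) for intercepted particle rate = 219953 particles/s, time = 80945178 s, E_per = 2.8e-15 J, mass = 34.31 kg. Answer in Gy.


Total energy deposited = rate * time * E_per
  = 219953 * 80945178 * 2.8e-15 = 0.04985158 J
Dose = E_total / mass = 0.04985158 / 34.31
Dose = 0.001452975 Gy

0.0015 Gy


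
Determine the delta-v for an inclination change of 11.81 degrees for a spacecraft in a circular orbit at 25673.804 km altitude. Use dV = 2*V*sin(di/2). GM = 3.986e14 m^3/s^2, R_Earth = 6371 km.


r = 32044.8040 km = 3.2044804e+07 m
V = sqrt(mu/r) = 3526.8731 m/s
di = 11.81 deg = 0.2061234 rad
dV = 2*V*sin(di/2) = 2*3526.8731*sin(0.1030617)
dV = 725.6848 m/s = 0.7256848 km/s

0.7257 km/s


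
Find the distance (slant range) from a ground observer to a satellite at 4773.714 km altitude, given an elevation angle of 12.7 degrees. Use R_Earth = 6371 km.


h = 4773.714 km, el = 12.7 deg
d = -R_E*sin(el) + sqrt((R_E*sin(el))^2 + 2*R_E*h + h^2)
d = -6371.0000*sin(0.2216568) + sqrt((6371.0000*0.2198462)^2 + 2*6371.0000*4773.714 + 4773.714^2)
d = 7850.1329 km

7850.1329 km


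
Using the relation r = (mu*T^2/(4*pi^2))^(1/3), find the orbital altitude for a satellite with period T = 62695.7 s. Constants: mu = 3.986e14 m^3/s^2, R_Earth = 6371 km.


T = 62695.7 s
r = (mu*T^2/(4*pi^2))^(1/3) = (3.986e14 * 62695.7^2 / (4*pi^2))^(1/3)
r = 3.4110207e+07 m = 34110.2071 km
alt = r - R_E = 34110.2071 - 6371 = 27739.2071 km

27739.2071 km


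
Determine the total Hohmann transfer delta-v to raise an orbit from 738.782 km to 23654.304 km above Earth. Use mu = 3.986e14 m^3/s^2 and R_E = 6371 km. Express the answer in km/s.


r1 = 7109.7820 km = 7.109782e+06 m
r2 = 30025.3040 km = 3.0025304e+07 m
dv1 = sqrt(mu/r1)*(sqrt(2*r2/(r1+r2)) - 1) = 2033.9723 m/s
dv2 = sqrt(mu/r2)*(1 - sqrt(2*r1/(r1+r2))) = 1388.9187 m/s
total dv = |dv1| + |dv2| = 2033.9723 + 1388.9187 = 3422.8910 m/s = 3.4229 km/s

3.4229 km/s


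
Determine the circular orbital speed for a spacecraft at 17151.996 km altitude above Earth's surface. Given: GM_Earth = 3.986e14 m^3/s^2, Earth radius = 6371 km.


r = R_E + alt = 6371.0 + 17151.996 = 23522.9960 km = 2.3522996e+07 m
v = sqrt(mu/r) = sqrt(3.986e14 / 2.3522996e+07) = 4116.4451 m/s = 4.1164 km/s

4.1164 km/s


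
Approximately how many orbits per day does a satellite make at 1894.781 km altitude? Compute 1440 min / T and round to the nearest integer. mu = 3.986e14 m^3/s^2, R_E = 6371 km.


r = 8.265781e+06 m
T = 2*pi*sqrt(r^3/mu) = 7478.8886 s = 124.6481 min
revs/day = 1440 / 124.6481 = 11.5525
Rounded: 12 revolutions per day

12 revolutions per day


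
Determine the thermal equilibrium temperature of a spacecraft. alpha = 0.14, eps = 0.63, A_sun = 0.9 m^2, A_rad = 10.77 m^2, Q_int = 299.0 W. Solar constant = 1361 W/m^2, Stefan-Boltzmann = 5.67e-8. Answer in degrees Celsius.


Numerator = alpha*S*A_sun + Q_int = 0.14*1361*0.9 + 299.0 = 470.4860 W
Denominator = eps*sigma*A_rad = 0.63*5.67e-8*10.77 = 3.8471517e-07 W/K^4
T^4 = 1.2229463e+09 K^4
T = 187.0044 K = -86.1456 C

-86.1456 degrees Celsius


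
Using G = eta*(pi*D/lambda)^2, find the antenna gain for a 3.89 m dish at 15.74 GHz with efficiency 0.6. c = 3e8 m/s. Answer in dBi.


lambda = c/f = 3e8 / 1.574e+10 = 0.01905972 m
G = eta*(pi*D/lambda)^2 = 0.6*(pi*3.89/0.01905972)^2
G = 246670.4608 (linear)
G = 10*log10(246670.4608) = 53.9212 dBi

53.9212 dBi


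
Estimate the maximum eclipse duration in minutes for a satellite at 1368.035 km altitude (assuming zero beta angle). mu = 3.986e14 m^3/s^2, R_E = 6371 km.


r = 7739.0350 km
T = 112.9250 min
Eclipse fraction = arcsin(R_E/r)/pi = arcsin(6371.0000/7739.0350)/pi
= arcsin(0.8232293)/pi = 0.3078299
Eclipse duration = 0.3078299 * 112.9250 = 34.7617 min

34.7617 minutes


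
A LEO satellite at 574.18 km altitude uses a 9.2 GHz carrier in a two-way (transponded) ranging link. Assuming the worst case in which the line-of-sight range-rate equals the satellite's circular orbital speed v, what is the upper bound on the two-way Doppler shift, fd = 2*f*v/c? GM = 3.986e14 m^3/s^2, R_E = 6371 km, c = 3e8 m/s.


r = 6.94518e+06 m
v = sqrt(mu/r) = 7575.7720 m/s (worst-case radial velocity)
f = 9.2 GHz = 9.2e+09 Hz
fd = 2*f*v/c = 2*9.2e+09*7575.7720/3.0e+08
fd = 464647.3478 Hz

464647.3478 Hz


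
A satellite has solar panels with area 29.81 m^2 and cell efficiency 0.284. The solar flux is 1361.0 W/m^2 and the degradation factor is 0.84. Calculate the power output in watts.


P = area * eta * S * degradation
P = 29.81 * 0.284 * 1361.0 * 0.84
P = 9678.7156 W

9678.7156 W


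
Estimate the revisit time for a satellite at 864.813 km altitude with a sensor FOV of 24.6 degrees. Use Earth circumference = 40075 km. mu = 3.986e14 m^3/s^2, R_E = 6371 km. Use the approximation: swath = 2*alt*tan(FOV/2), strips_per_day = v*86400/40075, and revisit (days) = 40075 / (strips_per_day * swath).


swath = 2*864.813*tan(0.2146755) = 377.1195 km
v = sqrt(mu/r) = 7422.0689 m/s = 7.4221 km/s
strips/day = v*86400/40075 = 7.4221*86400/40075 = 16.0017
coverage/day = strips * swath = 16.0017 * 377.1195 = 6034.5394 km
revisit = 40075 / 6034.5394 = 6.6409 days

6.6409 days


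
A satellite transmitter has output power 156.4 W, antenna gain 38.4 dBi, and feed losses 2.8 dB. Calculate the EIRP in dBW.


Pt = 156.4 W = 21.9424 dBW
EIRP = Pt_dBW + Gt - losses = 21.9424 + 38.4 - 2.8 = 57.5424 dBW

57.5424 dBW


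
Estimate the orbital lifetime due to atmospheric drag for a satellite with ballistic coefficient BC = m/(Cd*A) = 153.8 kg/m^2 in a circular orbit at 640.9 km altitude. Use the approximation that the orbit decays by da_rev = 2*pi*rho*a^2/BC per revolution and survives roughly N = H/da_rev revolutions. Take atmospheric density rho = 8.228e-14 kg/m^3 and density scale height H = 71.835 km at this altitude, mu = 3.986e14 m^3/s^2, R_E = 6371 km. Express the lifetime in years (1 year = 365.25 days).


a = R_E + alt = 7011.9000 km = 7.0119e+06 m
da_rev = 2*pi*rho*a^2/BC = 2*pi*8.228e-14*(7.0119e+06)^2/153.8 = 0.16526818 m per revolution
N = H/da_rev = 71835.0000 m / 0.16526818 m = 434657.1746 revolutions
P = 2*pi*sqrt(a^3/mu) = 5843.3889 s
lifetime = N*P = 434657.1746 * 5843.3889 = 2.5398709e+09 s = 29396.6541 days
years = 29396.6541 / 365.25 = 80.4837 years

80.4837 years


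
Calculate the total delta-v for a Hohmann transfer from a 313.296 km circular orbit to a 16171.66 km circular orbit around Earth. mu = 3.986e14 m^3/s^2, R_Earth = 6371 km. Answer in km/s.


r1 = 6684.2960 km = 6.684296e+06 m
r2 = 22542.6600 km = 2.254266e+07 m
dv1 = sqrt(mu/r1)*(sqrt(2*r2/(r1+r2)) - 1) = 1868.8639 m/s
dv2 = sqrt(mu/r2)*(1 - sqrt(2*r1/(r1+r2))) = 1361.0824 m/s
total dv = |dv1| + |dv2| = 1868.8639 + 1361.0824 = 3229.9463 m/s = 3.2299 km/s

3.2299 km/s


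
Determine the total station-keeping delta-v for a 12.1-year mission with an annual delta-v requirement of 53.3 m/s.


dV = rate * years = 53.3 * 12.1
dV = 644.9300 m/s

644.9300 m/s


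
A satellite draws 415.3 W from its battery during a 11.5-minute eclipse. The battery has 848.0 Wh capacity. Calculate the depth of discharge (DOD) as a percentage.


E_used = P * t / 60 = 415.3 * 11.5 / 60 = 79.5992 Wh
DOD = E_used / E_total * 100 = 79.5992 / 848.0 * 100
DOD = 9.3867 %

9.3867 %


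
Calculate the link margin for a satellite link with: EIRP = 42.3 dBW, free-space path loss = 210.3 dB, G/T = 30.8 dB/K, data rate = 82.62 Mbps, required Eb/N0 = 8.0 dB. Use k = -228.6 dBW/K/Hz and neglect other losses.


C/N0 = EIRP - FSPL + G/T - k = 42.3 - 210.3 + 30.8 - (-228.6)
C/N0 = 91.4000 dB-Hz
R_b = 82.62 Mbps = 8.262e+07 bps -> 10*log10(R_b) = 79.1709 dB-Hz
Eb/N0 = C/N0 - 10*log10(R_b) = 91.4000 - 79.1709 = 12.2291 dB
Margin = Eb/N0 - Eb/N0_req = 12.2291 - 8.0 = 4.2291 dB (link closes)

4.2291 dB


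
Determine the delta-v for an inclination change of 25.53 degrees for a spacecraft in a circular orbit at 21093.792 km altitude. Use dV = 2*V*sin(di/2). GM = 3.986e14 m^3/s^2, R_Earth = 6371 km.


r = 27464.7920 km = 2.7464792e+07 m
V = sqrt(mu/r) = 3809.6098 m/s
di = 25.53 deg = 0.4455826 rad
dV = 2*V*sin(di/2) = 2*3809.6098*sin(0.2227913)
dV = 1683.4877 m/s = 1.6835 km/s

1.6835 km/s


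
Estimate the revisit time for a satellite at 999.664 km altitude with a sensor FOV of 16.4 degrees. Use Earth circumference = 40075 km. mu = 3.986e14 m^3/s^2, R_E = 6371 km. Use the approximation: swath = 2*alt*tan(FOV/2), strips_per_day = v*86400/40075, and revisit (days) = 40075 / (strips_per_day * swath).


swath = 2*999.664*tan(0.143117) = 288.1076 km
v = sqrt(mu/r) = 7353.8597 m/s = 7.3539 km/s
strips/day = v*86400/40075 = 7.3539*86400/40075 = 15.8546
coverage/day = strips * swath = 15.8546 * 288.1076 = 4567.8330 km
revisit = 40075 / 4567.8330 = 8.7733 days

8.7733 days
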